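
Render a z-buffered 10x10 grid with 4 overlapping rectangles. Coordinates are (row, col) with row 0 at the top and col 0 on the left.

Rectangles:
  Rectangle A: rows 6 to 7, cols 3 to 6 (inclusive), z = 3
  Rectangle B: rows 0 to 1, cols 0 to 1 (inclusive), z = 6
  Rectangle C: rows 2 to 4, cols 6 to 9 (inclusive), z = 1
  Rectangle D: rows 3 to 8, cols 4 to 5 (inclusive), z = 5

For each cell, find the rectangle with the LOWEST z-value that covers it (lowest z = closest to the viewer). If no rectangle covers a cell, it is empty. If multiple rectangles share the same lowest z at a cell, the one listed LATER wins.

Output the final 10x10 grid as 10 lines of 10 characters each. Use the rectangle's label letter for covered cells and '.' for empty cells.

BB........
BB........
......CCCC
....DDCCCC
....DDCCCC
....DD....
...AAAA...
...AAAA...
....DD....
..........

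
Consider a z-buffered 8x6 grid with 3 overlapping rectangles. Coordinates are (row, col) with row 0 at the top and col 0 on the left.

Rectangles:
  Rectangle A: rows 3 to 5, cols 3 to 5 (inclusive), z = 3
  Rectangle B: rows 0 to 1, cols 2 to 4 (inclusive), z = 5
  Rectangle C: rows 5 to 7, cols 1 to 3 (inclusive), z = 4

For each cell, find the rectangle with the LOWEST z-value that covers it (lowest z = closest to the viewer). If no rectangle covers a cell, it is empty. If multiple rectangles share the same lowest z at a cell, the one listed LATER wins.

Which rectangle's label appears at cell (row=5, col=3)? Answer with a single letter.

Check cell (5,3):
  A: rows 3-5 cols 3-5 z=3 -> covers; best now A (z=3)
  B: rows 0-1 cols 2-4 -> outside (row miss)
  C: rows 5-7 cols 1-3 z=4 -> covers; best now A (z=3)
Winner: A at z=3

Answer: A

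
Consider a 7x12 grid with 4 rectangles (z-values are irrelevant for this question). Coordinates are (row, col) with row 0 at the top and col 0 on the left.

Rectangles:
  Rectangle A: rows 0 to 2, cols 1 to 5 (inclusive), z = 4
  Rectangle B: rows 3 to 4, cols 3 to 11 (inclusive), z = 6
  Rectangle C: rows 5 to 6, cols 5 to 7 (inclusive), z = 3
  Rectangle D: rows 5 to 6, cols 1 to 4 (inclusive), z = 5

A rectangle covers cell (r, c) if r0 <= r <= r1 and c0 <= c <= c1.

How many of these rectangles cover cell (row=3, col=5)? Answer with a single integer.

Check cell (3,5):
  A: rows 0-2 cols 1-5 -> outside (row miss)
  B: rows 3-4 cols 3-11 -> covers
  C: rows 5-6 cols 5-7 -> outside (row miss)
  D: rows 5-6 cols 1-4 -> outside (row miss)
Count covering = 1

Answer: 1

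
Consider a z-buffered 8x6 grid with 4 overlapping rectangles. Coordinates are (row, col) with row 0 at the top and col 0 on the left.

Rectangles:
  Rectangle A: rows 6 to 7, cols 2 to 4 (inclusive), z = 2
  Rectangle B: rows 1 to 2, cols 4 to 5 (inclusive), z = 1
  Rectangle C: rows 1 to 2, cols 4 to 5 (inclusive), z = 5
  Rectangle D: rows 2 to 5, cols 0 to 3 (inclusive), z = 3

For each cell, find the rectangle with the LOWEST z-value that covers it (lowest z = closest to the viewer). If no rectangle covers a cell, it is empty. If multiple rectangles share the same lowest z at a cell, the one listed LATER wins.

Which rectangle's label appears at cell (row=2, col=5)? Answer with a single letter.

Check cell (2,5):
  A: rows 6-7 cols 2-4 -> outside (row miss)
  B: rows 1-2 cols 4-5 z=1 -> covers; best now B (z=1)
  C: rows 1-2 cols 4-5 z=5 -> covers; best now B (z=1)
  D: rows 2-5 cols 0-3 -> outside (col miss)
Winner: B at z=1

Answer: B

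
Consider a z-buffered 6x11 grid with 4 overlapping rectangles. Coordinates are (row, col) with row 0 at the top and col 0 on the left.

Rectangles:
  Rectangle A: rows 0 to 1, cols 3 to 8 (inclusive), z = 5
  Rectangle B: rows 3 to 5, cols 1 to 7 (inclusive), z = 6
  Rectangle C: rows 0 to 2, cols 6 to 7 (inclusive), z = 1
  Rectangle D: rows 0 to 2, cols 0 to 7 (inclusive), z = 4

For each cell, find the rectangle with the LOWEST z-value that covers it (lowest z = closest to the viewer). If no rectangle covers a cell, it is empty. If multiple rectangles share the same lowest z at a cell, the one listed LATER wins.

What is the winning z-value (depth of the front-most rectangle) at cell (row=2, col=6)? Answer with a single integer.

Answer: 1

Derivation:
Check cell (2,6):
  A: rows 0-1 cols 3-8 -> outside (row miss)
  B: rows 3-5 cols 1-7 -> outside (row miss)
  C: rows 0-2 cols 6-7 z=1 -> covers; best now C (z=1)
  D: rows 0-2 cols 0-7 z=4 -> covers; best now C (z=1)
Winner: C at z=1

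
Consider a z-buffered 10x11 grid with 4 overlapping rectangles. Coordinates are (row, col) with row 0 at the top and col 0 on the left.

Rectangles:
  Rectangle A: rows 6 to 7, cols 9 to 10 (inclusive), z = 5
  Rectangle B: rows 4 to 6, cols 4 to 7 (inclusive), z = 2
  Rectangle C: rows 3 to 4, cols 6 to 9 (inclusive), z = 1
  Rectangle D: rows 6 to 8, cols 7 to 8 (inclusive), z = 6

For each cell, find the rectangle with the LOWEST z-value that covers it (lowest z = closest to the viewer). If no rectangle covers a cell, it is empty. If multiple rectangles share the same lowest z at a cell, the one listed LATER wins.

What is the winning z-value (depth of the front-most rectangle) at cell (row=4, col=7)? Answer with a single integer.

Answer: 1

Derivation:
Check cell (4,7):
  A: rows 6-7 cols 9-10 -> outside (row miss)
  B: rows 4-6 cols 4-7 z=2 -> covers; best now B (z=2)
  C: rows 3-4 cols 6-9 z=1 -> covers; best now C (z=1)
  D: rows 6-8 cols 7-8 -> outside (row miss)
Winner: C at z=1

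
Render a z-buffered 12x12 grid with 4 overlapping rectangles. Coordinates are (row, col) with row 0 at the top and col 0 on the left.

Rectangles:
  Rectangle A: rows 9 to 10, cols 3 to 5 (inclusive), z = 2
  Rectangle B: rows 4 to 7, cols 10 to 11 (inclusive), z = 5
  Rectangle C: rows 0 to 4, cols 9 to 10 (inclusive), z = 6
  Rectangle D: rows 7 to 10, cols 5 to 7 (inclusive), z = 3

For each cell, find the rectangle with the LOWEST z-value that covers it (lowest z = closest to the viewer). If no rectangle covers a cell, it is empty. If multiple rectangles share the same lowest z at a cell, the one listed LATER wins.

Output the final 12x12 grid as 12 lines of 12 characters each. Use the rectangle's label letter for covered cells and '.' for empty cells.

.........CC.
.........CC.
.........CC.
.........CC.
.........CBB
..........BB
..........BB
.....DDD..BB
.....DDD....
...AAADD....
...AAADD....
............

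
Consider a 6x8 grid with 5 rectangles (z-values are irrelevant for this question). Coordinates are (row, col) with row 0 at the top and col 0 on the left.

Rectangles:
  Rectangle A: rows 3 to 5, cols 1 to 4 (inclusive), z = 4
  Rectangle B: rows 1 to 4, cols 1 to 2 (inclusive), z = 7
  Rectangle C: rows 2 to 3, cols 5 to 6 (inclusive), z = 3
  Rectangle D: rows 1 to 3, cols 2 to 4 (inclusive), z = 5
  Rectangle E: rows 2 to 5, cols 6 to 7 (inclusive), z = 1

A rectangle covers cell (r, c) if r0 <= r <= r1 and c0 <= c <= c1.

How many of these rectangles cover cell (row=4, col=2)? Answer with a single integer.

Check cell (4,2):
  A: rows 3-5 cols 1-4 -> covers
  B: rows 1-4 cols 1-2 -> covers
  C: rows 2-3 cols 5-6 -> outside (row miss)
  D: rows 1-3 cols 2-4 -> outside (row miss)
  E: rows 2-5 cols 6-7 -> outside (col miss)
Count covering = 2

Answer: 2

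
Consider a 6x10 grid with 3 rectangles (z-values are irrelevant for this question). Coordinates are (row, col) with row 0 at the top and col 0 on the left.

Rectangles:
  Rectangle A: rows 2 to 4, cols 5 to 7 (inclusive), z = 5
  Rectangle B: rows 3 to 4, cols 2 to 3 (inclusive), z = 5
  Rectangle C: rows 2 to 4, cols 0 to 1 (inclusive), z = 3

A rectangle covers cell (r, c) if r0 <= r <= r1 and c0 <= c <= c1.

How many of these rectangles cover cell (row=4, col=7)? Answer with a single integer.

Check cell (4,7):
  A: rows 2-4 cols 5-7 -> covers
  B: rows 3-4 cols 2-3 -> outside (col miss)
  C: rows 2-4 cols 0-1 -> outside (col miss)
Count covering = 1

Answer: 1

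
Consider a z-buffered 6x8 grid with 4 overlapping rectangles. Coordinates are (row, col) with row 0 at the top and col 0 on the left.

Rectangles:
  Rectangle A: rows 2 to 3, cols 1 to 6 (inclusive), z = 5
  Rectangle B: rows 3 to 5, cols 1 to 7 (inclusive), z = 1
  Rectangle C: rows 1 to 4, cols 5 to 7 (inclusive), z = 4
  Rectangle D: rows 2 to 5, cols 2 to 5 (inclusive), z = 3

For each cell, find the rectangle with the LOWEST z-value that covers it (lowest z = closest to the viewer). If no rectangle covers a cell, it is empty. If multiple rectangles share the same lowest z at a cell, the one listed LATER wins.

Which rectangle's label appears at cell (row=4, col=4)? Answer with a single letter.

Check cell (4,4):
  A: rows 2-3 cols 1-6 -> outside (row miss)
  B: rows 3-5 cols 1-7 z=1 -> covers; best now B (z=1)
  C: rows 1-4 cols 5-7 -> outside (col miss)
  D: rows 2-5 cols 2-5 z=3 -> covers; best now B (z=1)
Winner: B at z=1

Answer: B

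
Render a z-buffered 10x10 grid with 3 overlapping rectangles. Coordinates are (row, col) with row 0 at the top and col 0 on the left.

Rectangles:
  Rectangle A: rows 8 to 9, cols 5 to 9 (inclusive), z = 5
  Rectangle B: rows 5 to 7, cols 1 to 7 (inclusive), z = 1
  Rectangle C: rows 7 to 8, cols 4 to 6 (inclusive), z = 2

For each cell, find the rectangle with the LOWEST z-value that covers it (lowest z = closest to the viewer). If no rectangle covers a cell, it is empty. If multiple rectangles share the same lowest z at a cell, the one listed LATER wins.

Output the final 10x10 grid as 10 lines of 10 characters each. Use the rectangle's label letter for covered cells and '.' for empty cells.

..........
..........
..........
..........
..........
.BBBBBBB..
.BBBBBBB..
.BBBBBBB..
....CCCAAA
.....AAAAA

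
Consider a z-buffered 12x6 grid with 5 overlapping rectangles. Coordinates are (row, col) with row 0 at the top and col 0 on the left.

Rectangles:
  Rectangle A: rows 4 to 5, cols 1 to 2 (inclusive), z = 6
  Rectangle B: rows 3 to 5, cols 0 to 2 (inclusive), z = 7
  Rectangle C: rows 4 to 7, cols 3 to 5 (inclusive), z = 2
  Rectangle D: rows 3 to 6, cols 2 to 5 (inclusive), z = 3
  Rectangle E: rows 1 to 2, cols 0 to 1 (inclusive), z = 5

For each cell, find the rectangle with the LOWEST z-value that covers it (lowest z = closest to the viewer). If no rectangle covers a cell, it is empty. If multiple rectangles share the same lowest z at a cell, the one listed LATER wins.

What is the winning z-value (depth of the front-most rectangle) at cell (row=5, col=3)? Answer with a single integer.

Answer: 2

Derivation:
Check cell (5,3):
  A: rows 4-5 cols 1-2 -> outside (col miss)
  B: rows 3-5 cols 0-2 -> outside (col miss)
  C: rows 4-7 cols 3-5 z=2 -> covers; best now C (z=2)
  D: rows 3-6 cols 2-5 z=3 -> covers; best now C (z=2)
  E: rows 1-2 cols 0-1 -> outside (row miss)
Winner: C at z=2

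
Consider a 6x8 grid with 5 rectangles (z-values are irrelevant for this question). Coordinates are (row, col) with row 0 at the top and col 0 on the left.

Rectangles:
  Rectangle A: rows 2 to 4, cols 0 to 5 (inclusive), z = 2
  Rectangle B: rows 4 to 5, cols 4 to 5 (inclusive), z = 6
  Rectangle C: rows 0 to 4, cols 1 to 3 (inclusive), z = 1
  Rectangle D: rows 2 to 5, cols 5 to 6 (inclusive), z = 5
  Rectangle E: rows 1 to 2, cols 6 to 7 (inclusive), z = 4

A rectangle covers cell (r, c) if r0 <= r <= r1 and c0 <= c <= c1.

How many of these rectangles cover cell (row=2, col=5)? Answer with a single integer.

Answer: 2

Derivation:
Check cell (2,5):
  A: rows 2-4 cols 0-5 -> covers
  B: rows 4-5 cols 4-5 -> outside (row miss)
  C: rows 0-4 cols 1-3 -> outside (col miss)
  D: rows 2-5 cols 5-6 -> covers
  E: rows 1-2 cols 6-7 -> outside (col miss)
Count covering = 2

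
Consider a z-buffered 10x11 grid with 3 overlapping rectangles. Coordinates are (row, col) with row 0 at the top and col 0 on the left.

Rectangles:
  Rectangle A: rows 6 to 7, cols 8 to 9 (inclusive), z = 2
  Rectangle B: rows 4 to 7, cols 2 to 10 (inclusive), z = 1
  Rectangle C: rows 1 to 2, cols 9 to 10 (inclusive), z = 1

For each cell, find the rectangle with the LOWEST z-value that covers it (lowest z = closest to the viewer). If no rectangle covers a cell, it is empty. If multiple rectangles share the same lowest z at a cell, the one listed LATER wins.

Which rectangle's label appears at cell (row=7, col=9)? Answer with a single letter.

Check cell (7,9):
  A: rows 6-7 cols 8-9 z=2 -> covers; best now A (z=2)
  B: rows 4-7 cols 2-10 z=1 -> covers; best now B (z=1)
  C: rows 1-2 cols 9-10 -> outside (row miss)
Winner: B at z=1

Answer: B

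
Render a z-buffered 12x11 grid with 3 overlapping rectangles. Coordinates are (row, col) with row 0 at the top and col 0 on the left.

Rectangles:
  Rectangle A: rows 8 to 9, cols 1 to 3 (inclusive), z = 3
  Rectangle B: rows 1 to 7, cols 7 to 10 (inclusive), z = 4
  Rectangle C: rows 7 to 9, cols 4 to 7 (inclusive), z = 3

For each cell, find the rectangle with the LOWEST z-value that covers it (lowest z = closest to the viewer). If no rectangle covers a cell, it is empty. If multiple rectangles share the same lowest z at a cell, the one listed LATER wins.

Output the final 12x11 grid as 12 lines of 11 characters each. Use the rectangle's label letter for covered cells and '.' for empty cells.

...........
.......BBBB
.......BBBB
.......BBBB
.......BBBB
.......BBBB
.......BBBB
....CCCCBBB
.AAACCCC...
.AAACCCC...
...........
...........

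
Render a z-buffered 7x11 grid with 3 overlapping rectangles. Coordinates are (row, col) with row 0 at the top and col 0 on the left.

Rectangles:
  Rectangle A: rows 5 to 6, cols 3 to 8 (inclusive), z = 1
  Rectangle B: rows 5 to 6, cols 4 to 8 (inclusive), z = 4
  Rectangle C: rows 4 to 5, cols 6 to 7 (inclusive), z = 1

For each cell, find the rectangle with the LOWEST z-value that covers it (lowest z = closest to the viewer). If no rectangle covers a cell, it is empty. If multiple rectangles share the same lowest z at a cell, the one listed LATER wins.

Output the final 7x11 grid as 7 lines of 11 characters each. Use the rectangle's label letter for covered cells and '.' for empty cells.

...........
...........
...........
...........
......CC...
...AAACCA..
...AAAAAA..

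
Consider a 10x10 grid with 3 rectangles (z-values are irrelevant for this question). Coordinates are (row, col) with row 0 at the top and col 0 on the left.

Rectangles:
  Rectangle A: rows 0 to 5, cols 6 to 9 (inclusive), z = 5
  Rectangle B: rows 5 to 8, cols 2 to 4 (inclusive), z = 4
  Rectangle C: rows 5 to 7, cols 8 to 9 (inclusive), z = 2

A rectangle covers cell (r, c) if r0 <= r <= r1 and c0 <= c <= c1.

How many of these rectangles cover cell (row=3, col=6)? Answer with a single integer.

Answer: 1

Derivation:
Check cell (3,6):
  A: rows 0-5 cols 6-9 -> covers
  B: rows 5-8 cols 2-4 -> outside (row miss)
  C: rows 5-7 cols 8-9 -> outside (row miss)
Count covering = 1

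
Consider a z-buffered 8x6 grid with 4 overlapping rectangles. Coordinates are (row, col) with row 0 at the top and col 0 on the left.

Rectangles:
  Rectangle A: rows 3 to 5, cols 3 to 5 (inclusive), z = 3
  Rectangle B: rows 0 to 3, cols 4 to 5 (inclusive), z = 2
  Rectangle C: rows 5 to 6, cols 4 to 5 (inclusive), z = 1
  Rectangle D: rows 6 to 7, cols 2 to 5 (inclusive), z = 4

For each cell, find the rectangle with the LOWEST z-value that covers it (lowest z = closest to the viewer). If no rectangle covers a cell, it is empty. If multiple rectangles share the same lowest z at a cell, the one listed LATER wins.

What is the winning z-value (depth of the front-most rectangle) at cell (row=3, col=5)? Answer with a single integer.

Answer: 2

Derivation:
Check cell (3,5):
  A: rows 3-5 cols 3-5 z=3 -> covers; best now A (z=3)
  B: rows 0-3 cols 4-5 z=2 -> covers; best now B (z=2)
  C: rows 5-6 cols 4-5 -> outside (row miss)
  D: rows 6-7 cols 2-5 -> outside (row miss)
Winner: B at z=2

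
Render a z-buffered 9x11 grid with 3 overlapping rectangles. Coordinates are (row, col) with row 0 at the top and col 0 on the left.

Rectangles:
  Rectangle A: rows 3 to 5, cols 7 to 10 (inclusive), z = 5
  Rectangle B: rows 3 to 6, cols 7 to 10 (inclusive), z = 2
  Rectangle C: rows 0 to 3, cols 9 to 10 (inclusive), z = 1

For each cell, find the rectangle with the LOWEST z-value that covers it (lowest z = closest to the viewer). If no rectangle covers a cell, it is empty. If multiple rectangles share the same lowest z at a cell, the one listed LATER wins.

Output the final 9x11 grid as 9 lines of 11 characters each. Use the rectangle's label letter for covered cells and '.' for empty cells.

.........CC
.........CC
.........CC
.......BBCC
.......BBBB
.......BBBB
.......BBBB
...........
...........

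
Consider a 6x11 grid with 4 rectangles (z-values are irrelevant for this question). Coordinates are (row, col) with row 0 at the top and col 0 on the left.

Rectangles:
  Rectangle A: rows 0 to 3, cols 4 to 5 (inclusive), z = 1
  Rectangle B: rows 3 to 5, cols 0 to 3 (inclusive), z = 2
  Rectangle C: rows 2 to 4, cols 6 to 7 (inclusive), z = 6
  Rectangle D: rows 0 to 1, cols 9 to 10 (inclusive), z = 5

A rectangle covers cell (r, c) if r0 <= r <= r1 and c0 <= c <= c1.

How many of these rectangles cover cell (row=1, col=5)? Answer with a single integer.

Check cell (1,5):
  A: rows 0-3 cols 4-5 -> covers
  B: rows 3-5 cols 0-3 -> outside (row miss)
  C: rows 2-4 cols 6-7 -> outside (row miss)
  D: rows 0-1 cols 9-10 -> outside (col miss)
Count covering = 1

Answer: 1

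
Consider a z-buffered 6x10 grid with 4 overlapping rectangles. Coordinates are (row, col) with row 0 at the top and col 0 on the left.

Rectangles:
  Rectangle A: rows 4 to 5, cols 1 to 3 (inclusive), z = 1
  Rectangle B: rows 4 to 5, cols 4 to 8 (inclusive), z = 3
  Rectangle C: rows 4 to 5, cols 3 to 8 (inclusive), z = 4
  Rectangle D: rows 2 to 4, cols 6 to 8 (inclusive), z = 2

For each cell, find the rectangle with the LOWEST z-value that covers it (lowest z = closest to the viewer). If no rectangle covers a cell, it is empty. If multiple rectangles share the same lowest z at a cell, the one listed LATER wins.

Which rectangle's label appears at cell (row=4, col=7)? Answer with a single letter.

Check cell (4,7):
  A: rows 4-5 cols 1-3 -> outside (col miss)
  B: rows 4-5 cols 4-8 z=3 -> covers; best now B (z=3)
  C: rows 4-5 cols 3-8 z=4 -> covers; best now B (z=3)
  D: rows 2-4 cols 6-8 z=2 -> covers; best now D (z=2)
Winner: D at z=2

Answer: D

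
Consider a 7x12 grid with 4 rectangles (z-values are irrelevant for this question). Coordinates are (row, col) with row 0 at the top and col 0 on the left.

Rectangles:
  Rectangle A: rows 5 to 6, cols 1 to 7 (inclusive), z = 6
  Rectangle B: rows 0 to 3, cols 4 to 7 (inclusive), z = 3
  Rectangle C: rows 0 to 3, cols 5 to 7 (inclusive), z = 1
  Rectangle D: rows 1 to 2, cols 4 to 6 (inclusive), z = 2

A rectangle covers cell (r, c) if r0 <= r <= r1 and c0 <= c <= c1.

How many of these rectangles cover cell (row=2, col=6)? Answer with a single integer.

Answer: 3

Derivation:
Check cell (2,6):
  A: rows 5-6 cols 1-7 -> outside (row miss)
  B: rows 0-3 cols 4-7 -> covers
  C: rows 0-3 cols 5-7 -> covers
  D: rows 1-2 cols 4-6 -> covers
Count covering = 3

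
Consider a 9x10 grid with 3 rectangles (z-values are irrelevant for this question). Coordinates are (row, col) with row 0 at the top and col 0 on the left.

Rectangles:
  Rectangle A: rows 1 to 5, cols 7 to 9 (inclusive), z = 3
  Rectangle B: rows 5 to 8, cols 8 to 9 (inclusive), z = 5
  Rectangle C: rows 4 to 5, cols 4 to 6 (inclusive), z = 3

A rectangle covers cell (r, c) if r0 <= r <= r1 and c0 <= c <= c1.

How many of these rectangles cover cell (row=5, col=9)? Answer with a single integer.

Answer: 2

Derivation:
Check cell (5,9):
  A: rows 1-5 cols 7-9 -> covers
  B: rows 5-8 cols 8-9 -> covers
  C: rows 4-5 cols 4-6 -> outside (col miss)
Count covering = 2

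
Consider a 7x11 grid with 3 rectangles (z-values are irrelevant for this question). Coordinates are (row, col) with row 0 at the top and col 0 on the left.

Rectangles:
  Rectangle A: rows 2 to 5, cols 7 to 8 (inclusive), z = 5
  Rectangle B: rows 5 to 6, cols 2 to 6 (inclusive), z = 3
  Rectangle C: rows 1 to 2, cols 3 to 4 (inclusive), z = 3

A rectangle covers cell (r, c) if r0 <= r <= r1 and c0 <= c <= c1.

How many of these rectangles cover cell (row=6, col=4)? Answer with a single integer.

Check cell (6,4):
  A: rows 2-5 cols 7-8 -> outside (row miss)
  B: rows 5-6 cols 2-6 -> covers
  C: rows 1-2 cols 3-4 -> outside (row miss)
Count covering = 1

Answer: 1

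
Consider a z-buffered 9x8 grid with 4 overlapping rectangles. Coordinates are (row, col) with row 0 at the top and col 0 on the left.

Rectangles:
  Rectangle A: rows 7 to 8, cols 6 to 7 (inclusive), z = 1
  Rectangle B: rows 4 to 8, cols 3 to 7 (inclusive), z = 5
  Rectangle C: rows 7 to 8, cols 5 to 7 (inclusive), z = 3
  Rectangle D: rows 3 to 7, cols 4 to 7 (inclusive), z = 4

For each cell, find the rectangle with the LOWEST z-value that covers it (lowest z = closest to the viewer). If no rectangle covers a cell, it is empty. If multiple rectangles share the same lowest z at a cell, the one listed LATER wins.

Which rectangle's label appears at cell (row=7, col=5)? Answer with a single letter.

Check cell (7,5):
  A: rows 7-8 cols 6-7 -> outside (col miss)
  B: rows 4-8 cols 3-7 z=5 -> covers; best now B (z=5)
  C: rows 7-8 cols 5-7 z=3 -> covers; best now C (z=3)
  D: rows 3-7 cols 4-7 z=4 -> covers; best now C (z=3)
Winner: C at z=3

Answer: C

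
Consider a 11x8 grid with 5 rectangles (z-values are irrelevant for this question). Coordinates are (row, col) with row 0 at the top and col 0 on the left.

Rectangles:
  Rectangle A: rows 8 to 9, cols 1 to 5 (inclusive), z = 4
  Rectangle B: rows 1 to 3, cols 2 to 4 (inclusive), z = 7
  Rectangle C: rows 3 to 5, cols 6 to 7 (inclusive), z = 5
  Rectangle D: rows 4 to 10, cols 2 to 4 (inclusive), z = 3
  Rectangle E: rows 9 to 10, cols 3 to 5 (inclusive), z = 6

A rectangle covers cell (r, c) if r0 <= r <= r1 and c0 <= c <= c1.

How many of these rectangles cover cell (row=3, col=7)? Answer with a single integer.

Answer: 1

Derivation:
Check cell (3,7):
  A: rows 8-9 cols 1-5 -> outside (row miss)
  B: rows 1-3 cols 2-4 -> outside (col miss)
  C: rows 3-5 cols 6-7 -> covers
  D: rows 4-10 cols 2-4 -> outside (row miss)
  E: rows 9-10 cols 3-5 -> outside (row miss)
Count covering = 1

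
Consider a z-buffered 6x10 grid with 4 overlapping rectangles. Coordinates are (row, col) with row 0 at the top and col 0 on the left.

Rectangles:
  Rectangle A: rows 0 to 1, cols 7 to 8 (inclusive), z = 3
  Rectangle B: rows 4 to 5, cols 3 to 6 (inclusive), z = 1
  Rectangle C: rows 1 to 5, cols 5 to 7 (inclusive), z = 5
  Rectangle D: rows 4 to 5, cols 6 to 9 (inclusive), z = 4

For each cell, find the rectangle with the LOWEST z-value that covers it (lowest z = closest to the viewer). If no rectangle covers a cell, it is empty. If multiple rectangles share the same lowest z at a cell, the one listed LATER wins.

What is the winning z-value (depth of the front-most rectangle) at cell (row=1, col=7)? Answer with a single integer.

Answer: 3

Derivation:
Check cell (1,7):
  A: rows 0-1 cols 7-8 z=3 -> covers; best now A (z=3)
  B: rows 4-5 cols 3-6 -> outside (row miss)
  C: rows 1-5 cols 5-7 z=5 -> covers; best now A (z=3)
  D: rows 4-5 cols 6-9 -> outside (row miss)
Winner: A at z=3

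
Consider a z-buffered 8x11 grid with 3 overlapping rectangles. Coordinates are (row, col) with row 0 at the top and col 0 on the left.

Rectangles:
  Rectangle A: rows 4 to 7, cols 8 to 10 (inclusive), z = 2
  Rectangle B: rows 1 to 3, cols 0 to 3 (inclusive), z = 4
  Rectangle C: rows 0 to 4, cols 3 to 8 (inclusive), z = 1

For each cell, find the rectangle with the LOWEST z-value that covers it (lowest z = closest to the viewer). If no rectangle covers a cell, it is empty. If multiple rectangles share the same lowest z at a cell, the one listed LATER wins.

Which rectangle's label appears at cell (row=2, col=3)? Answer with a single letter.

Check cell (2,3):
  A: rows 4-7 cols 8-10 -> outside (row miss)
  B: rows 1-3 cols 0-3 z=4 -> covers; best now B (z=4)
  C: rows 0-4 cols 3-8 z=1 -> covers; best now C (z=1)
Winner: C at z=1

Answer: C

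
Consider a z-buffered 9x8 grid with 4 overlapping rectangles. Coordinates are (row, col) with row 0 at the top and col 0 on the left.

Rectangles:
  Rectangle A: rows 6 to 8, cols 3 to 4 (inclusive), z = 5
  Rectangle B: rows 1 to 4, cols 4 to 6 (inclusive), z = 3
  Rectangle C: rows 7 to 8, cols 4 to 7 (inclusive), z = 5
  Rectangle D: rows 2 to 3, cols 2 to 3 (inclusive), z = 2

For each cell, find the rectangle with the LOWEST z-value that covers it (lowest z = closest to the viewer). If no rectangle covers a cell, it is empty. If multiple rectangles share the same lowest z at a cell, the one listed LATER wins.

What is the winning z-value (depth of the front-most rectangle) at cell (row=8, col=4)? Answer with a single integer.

Check cell (8,4):
  A: rows 6-8 cols 3-4 z=5 -> covers; best now A (z=5)
  B: rows 1-4 cols 4-6 -> outside (row miss)
  C: rows 7-8 cols 4-7 z=5 -> covers; best now C (z=5)
  D: rows 2-3 cols 2-3 -> outside (row miss)
Winner: C at z=5

Answer: 5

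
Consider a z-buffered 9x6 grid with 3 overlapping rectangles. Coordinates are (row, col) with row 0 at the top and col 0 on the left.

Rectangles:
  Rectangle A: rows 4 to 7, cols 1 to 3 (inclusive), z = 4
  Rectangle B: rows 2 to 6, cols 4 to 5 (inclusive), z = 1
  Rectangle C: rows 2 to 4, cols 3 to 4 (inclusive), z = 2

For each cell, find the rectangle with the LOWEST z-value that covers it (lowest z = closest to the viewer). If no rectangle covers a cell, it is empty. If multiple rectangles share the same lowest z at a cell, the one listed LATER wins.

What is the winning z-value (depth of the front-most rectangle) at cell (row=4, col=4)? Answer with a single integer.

Check cell (4,4):
  A: rows 4-7 cols 1-3 -> outside (col miss)
  B: rows 2-6 cols 4-5 z=1 -> covers; best now B (z=1)
  C: rows 2-4 cols 3-4 z=2 -> covers; best now B (z=1)
Winner: B at z=1

Answer: 1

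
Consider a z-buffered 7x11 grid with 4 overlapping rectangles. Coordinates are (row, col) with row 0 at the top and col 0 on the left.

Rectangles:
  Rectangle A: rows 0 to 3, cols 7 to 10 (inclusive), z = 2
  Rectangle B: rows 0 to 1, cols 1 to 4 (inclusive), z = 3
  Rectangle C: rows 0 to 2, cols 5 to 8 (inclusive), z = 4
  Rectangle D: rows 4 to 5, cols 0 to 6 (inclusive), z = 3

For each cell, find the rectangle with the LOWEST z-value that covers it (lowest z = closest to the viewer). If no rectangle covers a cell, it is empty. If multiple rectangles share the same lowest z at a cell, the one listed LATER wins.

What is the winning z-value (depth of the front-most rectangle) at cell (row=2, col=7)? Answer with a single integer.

Check cell (2,7):
  A: rows 0-3 cols 7-10 z=2 -> covers; best now A (z=2)
  B: rows 0-1 cols 1-4 -> outside (row miss)
  C: rows 0-2 cols 5-8 z=4 -> covers; best now A (z=2)
  D: rows 4-5 cols 0-6 -> outside (row miss)
Winner: A at z=2

Answer: 2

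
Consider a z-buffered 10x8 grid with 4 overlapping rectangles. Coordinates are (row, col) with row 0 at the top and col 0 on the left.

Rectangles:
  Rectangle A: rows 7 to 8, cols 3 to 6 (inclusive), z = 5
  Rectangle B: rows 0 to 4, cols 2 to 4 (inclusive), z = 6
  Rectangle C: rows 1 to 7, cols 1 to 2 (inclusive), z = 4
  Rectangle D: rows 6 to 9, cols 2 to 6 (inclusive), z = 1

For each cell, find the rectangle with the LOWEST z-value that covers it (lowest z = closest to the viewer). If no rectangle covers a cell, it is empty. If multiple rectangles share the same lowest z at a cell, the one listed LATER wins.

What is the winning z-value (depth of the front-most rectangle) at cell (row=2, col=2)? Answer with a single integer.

Answer: 4

Derivation:
Check cell (2,2):
  A: rows 7-8 cols 3-6 -> outside (row miss)
  B: rows 0-4 cols 2-4 z=6 -> covers; best now B (z=6)
  C: rows 1-7 cols 1-2 z=4 -> covers; best now C (z=4)
  D: rows 6-9 cols 2-6 -> outside (row miss)
Winner: C at z=4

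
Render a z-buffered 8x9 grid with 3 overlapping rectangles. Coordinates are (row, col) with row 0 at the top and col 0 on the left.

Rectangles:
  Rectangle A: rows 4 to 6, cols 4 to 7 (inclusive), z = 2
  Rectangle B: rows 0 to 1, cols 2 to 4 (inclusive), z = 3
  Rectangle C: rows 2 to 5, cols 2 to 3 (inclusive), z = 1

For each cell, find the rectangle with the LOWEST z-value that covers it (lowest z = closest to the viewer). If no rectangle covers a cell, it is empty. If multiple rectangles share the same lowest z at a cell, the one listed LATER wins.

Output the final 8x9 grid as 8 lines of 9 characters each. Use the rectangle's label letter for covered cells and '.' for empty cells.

..BBB....
..BBB....
..CC.....
..CC.....
..CCAAAA.
..CCAAAA.
....AAAA.
.........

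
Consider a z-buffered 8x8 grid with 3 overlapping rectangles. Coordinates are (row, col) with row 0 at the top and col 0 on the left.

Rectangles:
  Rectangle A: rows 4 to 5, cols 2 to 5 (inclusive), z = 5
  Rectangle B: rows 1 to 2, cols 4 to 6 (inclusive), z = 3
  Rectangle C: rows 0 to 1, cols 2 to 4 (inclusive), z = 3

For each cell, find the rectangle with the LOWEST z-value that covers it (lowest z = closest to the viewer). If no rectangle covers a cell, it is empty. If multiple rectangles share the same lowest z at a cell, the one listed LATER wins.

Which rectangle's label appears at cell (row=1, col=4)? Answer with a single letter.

Check cell (1,4):
  A: rows 4-5 cols 2-5 -> outside (row miss)
  B: rows 1-2 cols 4-6 z=3 -> covers; best now B (z=3)
  C: rows 0-1 cols 2-4 z=3 -> covers; best now C (z=3)
Winner: C at z=3

Answer: C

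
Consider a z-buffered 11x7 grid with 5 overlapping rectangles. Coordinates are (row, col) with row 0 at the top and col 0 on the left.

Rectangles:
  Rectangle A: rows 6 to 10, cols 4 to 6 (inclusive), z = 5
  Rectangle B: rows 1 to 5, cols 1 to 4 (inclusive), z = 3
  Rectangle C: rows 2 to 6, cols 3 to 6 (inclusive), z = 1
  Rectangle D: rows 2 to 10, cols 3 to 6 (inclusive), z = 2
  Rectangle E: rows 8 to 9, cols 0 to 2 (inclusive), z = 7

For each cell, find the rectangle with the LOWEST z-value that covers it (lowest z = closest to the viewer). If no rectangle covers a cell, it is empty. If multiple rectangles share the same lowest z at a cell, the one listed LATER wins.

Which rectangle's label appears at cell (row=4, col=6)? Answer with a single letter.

Answer: C

Derivation:
Check cell (4,6):
  A: rows 6-10 cols 4-6 -> outside (row miss)
  B: rows 1-5 cols 1-4 -> outside (col miss)
  C: rows 2-6 cols 3-6 z=1 -> covers; best now C (z=1)
  D: rows 2-10 cols 3-6 z=2 -> covers; best now C (z=1)
  E: rows 8-9 cols 0-2 -> outside (row miss)
Winner: C at z=1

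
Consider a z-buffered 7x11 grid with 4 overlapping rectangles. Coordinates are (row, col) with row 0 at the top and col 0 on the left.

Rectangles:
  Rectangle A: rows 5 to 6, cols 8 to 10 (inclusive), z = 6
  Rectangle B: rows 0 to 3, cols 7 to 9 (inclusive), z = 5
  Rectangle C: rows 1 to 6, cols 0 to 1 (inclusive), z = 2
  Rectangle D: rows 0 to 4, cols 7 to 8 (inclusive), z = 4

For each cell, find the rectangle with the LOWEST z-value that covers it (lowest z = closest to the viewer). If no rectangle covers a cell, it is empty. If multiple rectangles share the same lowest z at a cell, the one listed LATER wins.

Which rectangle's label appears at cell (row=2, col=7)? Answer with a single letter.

Check cell (2,7):
  A: rows 5-6 cols 8-10 -> outside (row miss)
  B: rows 0-3 cols 7-9 z=5 -> covers; best now B (z=5)
  C: rows 1-6 cols 0-1 -> outside (col miss)
  D: rows 0-4 cols 7-8 z=4 -> covers; best now D (z=4)
Winner: D at z=4

Answer: D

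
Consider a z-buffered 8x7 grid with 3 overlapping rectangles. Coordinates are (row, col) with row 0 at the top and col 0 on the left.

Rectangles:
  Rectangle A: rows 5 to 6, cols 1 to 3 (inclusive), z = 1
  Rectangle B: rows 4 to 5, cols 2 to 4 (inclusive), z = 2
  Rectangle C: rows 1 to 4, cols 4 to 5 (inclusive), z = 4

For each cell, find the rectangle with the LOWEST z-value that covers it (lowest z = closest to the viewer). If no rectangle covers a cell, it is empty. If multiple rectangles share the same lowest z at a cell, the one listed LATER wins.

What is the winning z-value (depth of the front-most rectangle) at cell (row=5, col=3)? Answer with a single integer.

Check cell (5,3):
  A: rows 5-6 cols 1-3 z=1 -> covers; best now A (z=1)
  B: rows 4-5 cols 2-4 z=2 -> covers; best now A (z=1)
  C: rows 1-4 cols 4-5 -> outside (row miss)
Winner: A at z=1

Answer: 1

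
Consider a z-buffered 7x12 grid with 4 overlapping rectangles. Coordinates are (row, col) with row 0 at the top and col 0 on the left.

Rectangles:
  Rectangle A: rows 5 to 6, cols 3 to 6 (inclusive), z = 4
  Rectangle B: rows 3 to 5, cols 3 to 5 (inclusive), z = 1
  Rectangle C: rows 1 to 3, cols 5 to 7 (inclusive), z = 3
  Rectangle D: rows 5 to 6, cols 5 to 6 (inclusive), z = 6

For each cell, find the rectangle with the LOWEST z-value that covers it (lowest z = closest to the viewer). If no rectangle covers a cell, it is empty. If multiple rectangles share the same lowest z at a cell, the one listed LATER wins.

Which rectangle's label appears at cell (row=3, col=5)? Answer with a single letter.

Answer: B

Derivation:
Check cell (3,5):
  A: rows 5-6 cols 3-6 -> outside (row miss)
  B: rows 3-5 cols 3-5 z=1 -> covers; best now B (z=1)
  C: rows 1-3 cols 5-7 z=3 -> covers; best now B (z=1)
  D: rows 5-6 cols 5-6 -> outside (row miss)
Winner: B at z=1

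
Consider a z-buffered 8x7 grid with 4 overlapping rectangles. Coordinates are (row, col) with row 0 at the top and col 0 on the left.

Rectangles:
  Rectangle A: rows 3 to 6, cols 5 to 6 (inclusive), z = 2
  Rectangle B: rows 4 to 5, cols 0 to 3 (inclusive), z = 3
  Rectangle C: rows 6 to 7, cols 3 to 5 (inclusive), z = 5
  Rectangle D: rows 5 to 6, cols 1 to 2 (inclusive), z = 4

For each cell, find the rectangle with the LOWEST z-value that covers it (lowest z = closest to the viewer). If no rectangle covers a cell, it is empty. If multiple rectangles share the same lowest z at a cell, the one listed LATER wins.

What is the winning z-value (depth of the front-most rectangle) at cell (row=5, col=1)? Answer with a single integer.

Check cell (5,1):
  A: rows 3-6 cols 5-6 -> outside (col miss)
  B: rows 4-5 cols 0-3 z=3 -> covers; best now B (z=3)
  C: rows 6-7 cols 3-5 -> outside (row miss)
  D: rows 5-6 cols 1-2 z=4 -> covers; best now B (z=3)
Winner: B at z=3

Answer: 3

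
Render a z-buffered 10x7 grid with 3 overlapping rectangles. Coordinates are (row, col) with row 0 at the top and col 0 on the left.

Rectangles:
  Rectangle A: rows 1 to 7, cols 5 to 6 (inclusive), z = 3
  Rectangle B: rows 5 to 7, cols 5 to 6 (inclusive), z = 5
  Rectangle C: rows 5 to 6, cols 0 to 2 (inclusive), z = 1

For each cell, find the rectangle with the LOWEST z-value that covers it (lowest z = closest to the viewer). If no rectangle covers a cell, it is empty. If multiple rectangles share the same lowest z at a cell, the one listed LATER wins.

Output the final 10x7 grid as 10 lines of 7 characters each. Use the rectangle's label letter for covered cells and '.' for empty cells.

.......
.....AA
.....AA
.....AA
.....AA
CCC..AA
CCC..AA
.....AA
.......
.......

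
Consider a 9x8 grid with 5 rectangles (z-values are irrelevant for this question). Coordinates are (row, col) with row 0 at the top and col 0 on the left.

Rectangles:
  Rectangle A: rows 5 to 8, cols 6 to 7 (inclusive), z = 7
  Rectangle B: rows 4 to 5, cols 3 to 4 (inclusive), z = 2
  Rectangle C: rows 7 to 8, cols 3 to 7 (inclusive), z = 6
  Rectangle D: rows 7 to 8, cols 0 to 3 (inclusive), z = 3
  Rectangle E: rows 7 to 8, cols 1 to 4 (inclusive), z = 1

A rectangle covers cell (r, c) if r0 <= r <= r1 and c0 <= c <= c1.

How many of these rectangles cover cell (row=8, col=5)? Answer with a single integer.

Answer: 1

Derivation:
Check cell (8,5):
  A: rows 5-8 cols 6-7 -> outside (col miss)
  B: rows 4-5 cols 3-4 -> outside (row miss)
  C: rows 7-8 cols 3-7 -> covers
  D: rows 7-8 cols 0-3 -> outside (col miss)
  E: rows 7-8 cols 1-4 -> outside (col miss)
Count covering = 1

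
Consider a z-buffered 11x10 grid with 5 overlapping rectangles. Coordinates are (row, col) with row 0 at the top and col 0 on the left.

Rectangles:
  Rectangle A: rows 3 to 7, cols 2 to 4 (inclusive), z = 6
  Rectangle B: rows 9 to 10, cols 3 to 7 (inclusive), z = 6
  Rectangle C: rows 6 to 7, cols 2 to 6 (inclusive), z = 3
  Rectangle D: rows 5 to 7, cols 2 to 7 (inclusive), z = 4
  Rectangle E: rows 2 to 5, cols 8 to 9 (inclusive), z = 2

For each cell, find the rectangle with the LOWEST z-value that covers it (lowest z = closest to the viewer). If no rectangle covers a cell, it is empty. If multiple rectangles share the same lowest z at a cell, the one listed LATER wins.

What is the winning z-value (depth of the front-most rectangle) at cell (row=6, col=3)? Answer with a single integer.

Answer: 3

Derivation:
Check cell (6,3):
  A: rows 3-7 cols 2-4 z=6 -> covers; best now A (z=6)
  B: rows 9-10 cols 3-7 -> outside (row miss)
  C: rows 6-7 cols 2-6 z=3 -> covers; best now C (z=3)
  D: rows 5-7 cols 2-7 z=4 -> covers; best now C (z=3)
  E: rows 2-5 cols 8-9 -> outside (row miss)
Winner: C at z=3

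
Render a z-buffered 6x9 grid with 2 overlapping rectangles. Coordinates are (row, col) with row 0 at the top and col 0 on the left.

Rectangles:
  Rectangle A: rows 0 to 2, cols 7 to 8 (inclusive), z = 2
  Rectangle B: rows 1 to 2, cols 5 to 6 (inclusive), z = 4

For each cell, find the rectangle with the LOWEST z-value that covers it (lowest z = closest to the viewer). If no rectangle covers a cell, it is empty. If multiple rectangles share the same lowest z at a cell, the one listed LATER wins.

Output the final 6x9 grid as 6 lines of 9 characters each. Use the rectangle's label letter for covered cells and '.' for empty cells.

.......AA
.....BBAA
.....BBAA
.........
.........
.........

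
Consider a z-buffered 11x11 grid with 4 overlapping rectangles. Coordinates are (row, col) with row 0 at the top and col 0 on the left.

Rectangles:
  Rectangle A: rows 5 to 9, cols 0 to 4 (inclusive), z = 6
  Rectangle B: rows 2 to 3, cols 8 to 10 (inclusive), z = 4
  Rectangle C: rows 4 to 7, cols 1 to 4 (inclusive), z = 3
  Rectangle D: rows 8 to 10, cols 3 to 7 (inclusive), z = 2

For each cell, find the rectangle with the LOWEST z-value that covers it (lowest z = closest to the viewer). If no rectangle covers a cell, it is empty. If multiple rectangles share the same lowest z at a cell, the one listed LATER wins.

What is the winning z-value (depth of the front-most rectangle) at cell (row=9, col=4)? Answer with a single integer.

Answer: 2

Derivation:
Check cell (9,4):
  A: rows 5-9 cols 0-4 z=6 -> covers; best now A (z=6)
  B: rows 2-3 cols 8-10 -> outside (row miss)
  C: rows 4-7 cols 1-4 -> outside (row miss)
  D: rows 8-10 cols 3-7 z=2 -> covers; best now D (z=2)
Winner: D at z=2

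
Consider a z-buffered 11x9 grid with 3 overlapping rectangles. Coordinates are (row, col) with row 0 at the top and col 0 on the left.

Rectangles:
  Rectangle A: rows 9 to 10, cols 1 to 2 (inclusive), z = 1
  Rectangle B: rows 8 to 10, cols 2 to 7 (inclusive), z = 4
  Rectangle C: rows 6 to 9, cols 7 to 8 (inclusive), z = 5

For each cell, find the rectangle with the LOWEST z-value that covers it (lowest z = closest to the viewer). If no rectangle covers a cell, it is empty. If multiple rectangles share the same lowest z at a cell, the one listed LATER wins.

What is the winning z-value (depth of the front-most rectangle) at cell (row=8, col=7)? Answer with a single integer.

Check cell (8,7):
  A: rows 9-10 cols 1-2 -> outside (row miss)
  B: rows 8-10 cols 2-7 z=4 -> covers; best now B (z=4)
  C: rows 6-9 cols 7-8 z=5 -> covers; best now B (z=4)
Winner: B at z=4

Answer: 4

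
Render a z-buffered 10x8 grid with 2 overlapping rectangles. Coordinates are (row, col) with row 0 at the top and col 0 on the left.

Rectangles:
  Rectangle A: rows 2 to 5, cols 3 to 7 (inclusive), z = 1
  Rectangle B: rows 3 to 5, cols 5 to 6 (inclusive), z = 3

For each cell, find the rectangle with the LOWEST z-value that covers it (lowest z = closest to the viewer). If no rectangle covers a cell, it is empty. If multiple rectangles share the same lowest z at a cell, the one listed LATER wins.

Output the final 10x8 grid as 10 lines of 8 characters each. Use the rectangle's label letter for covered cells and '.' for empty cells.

........
........
...AAAAA
...AAAAA
...AAAAA
...AAAAA
........
........
........
........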